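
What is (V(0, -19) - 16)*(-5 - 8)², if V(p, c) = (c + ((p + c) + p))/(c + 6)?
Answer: -2210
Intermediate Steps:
V(p, c) = (2*c + 2*p)/(6 + c) (V(p, c) = (c + ((c + p) + p))/(6 + c) = (c + (c + 2*p))/(6 + c) = (2*c + 2*p)/(6 + c))
(V(0, -19) - 16)*(-5 - 8)² = (2*(-19 + 0)/(6 - 19) - 16)*(-5 - 8)² = (2*(-19)/(-13) - 16)*(-13)² = (2*(-1/13)*(-19) - 16)*169 = (38/13 - 16)*169 = -170/13*169 = -2210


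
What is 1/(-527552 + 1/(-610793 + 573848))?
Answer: -36945/19490408641 ≈ -1.8955e-6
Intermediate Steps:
1/(-527552 + 1/(-610793 + 573848)) = 1/(-527552 + 1/(-36945)) = 1/(-527552 - 1/36945) = 1/(-19490408641/36945) = -36945/19490408641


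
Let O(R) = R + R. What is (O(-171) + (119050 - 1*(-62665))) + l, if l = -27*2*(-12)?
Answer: 182021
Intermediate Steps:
O(R) = 2*R
l = 648 (l = -54*(-12) = 648)
(O(-171) + (119050 - 1*(-62665))) + l = (2*(-171) + (119050 - 1*(-62665))) + 648 = (-342 + (119050 + 62665)) + 648 = (-342 + 181715) + 648 = 181373 + 648 = 182021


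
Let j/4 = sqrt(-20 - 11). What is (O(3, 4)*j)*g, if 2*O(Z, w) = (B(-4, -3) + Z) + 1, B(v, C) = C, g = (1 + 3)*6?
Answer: 48*I*sqrt(31) ≈ 267.25*I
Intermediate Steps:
g = 24 (g = 4*6 = 24)
O(Z, w) = -1 + Z/2 (O(Z, w) = ((-3 + Z) + 1)/2 = (-2 + Z)/2 = -1 + Z/2)
j = 4*I*sqrt(31) (j = 4*sqrt(-20 - 11) = 4*sqrt(-31) = 4*(I*sqrt(31)) = 4*I*sqrt(31) ≈ 22.271*I)
(O(3, 4)*j)*g = ((-1 + (1/2)*3)*(4*I*sqrt(31)))*24 = ((-1 + 3/2)*(4*I*sqrt(31)))*24 = ((4*I*sqrt(31))/2)*24 = (2*I*sqrt(31))*24 = 48*I*sqrt(31)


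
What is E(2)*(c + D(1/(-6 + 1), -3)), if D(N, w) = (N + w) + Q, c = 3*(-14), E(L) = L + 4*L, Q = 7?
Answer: -382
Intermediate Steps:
E(L) = 5*L
c = -42
D(N, w) = 7 + N + w (D(N, w) = (N + w) + 7 = 7 + N + w)
E(2)*(c + D(1/(-6 + 1), -3)) = (5*2)*(-42 + (7 + 1/(-6 + 1) - 3)) = 10*(-42 + (7 + 1/(-5) - 3)) = 10*(-42 + (7 - ⅕ - 3)) = 10*(-42 + 19/5) = 10*(-191/5) = -382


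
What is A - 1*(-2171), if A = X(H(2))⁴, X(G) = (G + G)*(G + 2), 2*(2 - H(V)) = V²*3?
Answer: 67707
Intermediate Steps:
H(V) = 2 - 3*V²/2 (H(V) = 2 - V²*3/2 = 2 - 3*V²/2)
X(G) = 2*G*(2 + G) (X(G) = (2*G)*(2 + G) = 2*G*(2 + G))
A = 65536 (A = (2*(2 - 3/2*2²)*(2 + (2 - 3/2*2²)))⁴ = (2*(2 - 3/2*4)*(2 + (2 - 3/2*4)))⁴ = (2*(2 - 6)*(2 + (2 - 6)))⁴ = (2*(-4)*(2 - 4))⁴ = (2*(-4)*(-2))⁴ = 16⁴ = 65536)
A - 1*(-2171) = 65536 - 1*(-2171) = 65536 + 2171 = 67707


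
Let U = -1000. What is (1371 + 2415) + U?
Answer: 2786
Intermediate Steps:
(1371 + 2415) + U = (1371 + 2415) - 1000 = 3786 - 1000 = 2786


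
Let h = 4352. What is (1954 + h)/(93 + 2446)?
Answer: 6306/2539 ≈ 2.4837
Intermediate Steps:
(1954 + h)/(93 + 2446) = (1954 + 4352)/(93 + 2446) = 6306/2539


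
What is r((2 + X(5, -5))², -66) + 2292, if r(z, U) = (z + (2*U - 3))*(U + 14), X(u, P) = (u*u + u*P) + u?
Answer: 6764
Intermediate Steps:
X(u, P) = u + u² + P*u (X(u, P) = (u² + P*u) + u = u + u² + P*u)
r(z, U) = (14 + U)*(-3 + z + 2*U) (r(z, U) = (z + (-3 + 2*U))*(14 + U) = (-3 + z + 2*U)*(14 + U) = (14 + U)*(-3 + z + 2*U))
r((2 + X(5, -5))², -66) + 2292 = (-42 + 2*(-66)² + 14*(2 + 5*(1 - 5 + 5))² + 25*(-66) - 66*(2 + 5*(1 - 5 + 5))²) + 2292 = (-42 + 2*4356 + 14*(2 + 5*1)² - 1650 - 66*(2 + 5*1)²) + 2292 = (-42 + 8712 + 14*(2 + 5)² - 1650 - 66*(2 + 5)²) + 2292 = (-42 + 8712 + 14*7² - 1650 - 66*7²) + 2292 = (-42 + 8712 + 14*49 - 1650 - 66*49) + 2292 = (-42 + 8712 + 686 - 1650 - 3234) + 2292 = 4472 + 2292 = 6764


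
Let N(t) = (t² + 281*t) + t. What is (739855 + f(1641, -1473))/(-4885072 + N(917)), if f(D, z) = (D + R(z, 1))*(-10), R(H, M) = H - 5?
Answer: -82025/420621 ≈ -0.19501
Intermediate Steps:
R(H, M) = -5 + H
f(D, z) = 50 - 10*D - 10*z (f(D, z) = (D + (-5 + z))*(-10) = (-5 + D + z)*(-10) = 50 - 10*D - 10*z)
N(t) = t² + 282*t
(739855 + f(1641, -1473))/(-4885072 + N(917)) = (739855 + (50 - 10*1641 - 10*(-1473)))/(-4885072 + 917*(282 + 917)) = (739855 + (50 - 16410 + 14730))/(-4885072 + 917*1199) = (739855 - 1630)/(-4885072 + 1099483) = 738225/(-3785589) = 738225*(-1/3785589) = -82025/420621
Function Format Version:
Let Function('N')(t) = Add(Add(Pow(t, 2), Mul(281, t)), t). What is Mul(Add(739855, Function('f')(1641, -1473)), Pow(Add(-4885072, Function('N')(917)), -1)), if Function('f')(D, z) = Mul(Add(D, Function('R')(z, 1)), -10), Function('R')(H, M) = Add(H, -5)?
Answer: Rational(-82025, 420621) ≈ -0.19501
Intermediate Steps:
Function('R')(H, M) = Add(-5, H)
Function('f')(D, z) = Add(50, Mul(-10, D), Mul(-10, z)) (Function('f')(D, z) = Mul(Add(D, Add(-5, z)), -10) = Mul(Add(-5, D, z), -10) = Add(50, Mul(-10, D), Mul(-10, z)))
Function('N')(t) = Add(Pow(t, 2), Mul(282, t))
Mul(Add(739855, Function('f')(1641, -1473)), Pow(Add(-4885072, Function('N')(917)), -1)) = Mul(Add(739855, Add(50, Mul(-10, 1641), Mul(-10, -1473))), Pow(Add(-4885072, Mul(917, Add(282, 917))), -1)) = Mul(Add(739855, Add(50, -16410, 14730)), Pow(Add(-4885072, Mul(917, 1199)), -1)) = Mul(Add(739855, -1630), Pow(Add(-4885072, 1099483), -1)) = Mul(738225, Pow(-3785589, -1)) = Mul(738225, Rational(-1, 3785589)) = Rational(-82025, 420621)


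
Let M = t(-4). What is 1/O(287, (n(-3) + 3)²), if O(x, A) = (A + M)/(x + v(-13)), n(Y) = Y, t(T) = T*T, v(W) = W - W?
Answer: 287/16 ≈ 17.938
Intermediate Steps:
v(W) = 0
t(T) = T²
M = 16 (M = (-4)² = 16)
O(x, A) = (16 + A)/x (O(x, A) = (A + 16)/(x + 0) = (16 + A)/x)
1/O(287, (n(-3) + 3)²) = 1/((16 + (-3 + 3)²)/287) = 1/((16 + 0²)/287) = 1/((16 + 0)/287) = 1/((1/287)*16) = 1/(16/287) = 287/16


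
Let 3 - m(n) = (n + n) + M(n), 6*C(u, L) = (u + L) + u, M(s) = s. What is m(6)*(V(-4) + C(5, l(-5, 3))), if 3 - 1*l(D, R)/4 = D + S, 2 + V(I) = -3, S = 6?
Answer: 30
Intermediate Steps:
V(I) = -5 (V(I) = -2 - 3 = -5)
l(D, R) = -12 - 4*D (l(D, R) = 12 - 4*(D + 6) = 12 - 4*(6 + D) = 12 + (-24 - 4*D) = -12 - 4*D)
C(u, L) = u/3 + L/6 (C(u, L) = ((u + L) + u)/6 = ((L + u) + u)/6 = (L + 2*u)/6 = u/3 + L/6)
m(n) = 3 - 3*n (m(n) = 3 - ((n + n) + n) = 3 - (2*n + n) = 3 - 3*n)
m(6)*(V(-4) + C(5, l(-5, 3))) = (3 - 3*6)*(-5 + ((⅓)*5 + (-12 - 4*(-5))/6)) = (3 - 18)*(-5 + (5/3 + (-12 + 20)/6)) = -15*(-5 + (5/3 + (⅙)*8)) = -15*(-5 + (5/3 + 4/3)) = -15*(-5 + 3) = -15*(-2) = 30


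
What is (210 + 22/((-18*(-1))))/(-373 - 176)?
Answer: -1901/4941 ≈ -0.38474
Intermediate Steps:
(210 + 22/((-18*(-1))))/(-373 - 176) = (210 + 22/18)/(-549) = (210 + 22*(1/18))*(-1/549) = (210 + 11/9)*(-1/549) = (1901/9)*(-1/549) = -1901/4941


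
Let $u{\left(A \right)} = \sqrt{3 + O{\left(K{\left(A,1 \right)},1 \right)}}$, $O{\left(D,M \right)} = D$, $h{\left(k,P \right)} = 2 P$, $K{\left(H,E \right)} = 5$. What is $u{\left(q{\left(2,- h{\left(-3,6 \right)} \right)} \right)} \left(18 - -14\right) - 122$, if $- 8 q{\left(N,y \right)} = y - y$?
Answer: $-122 + 64 \sqrt{2} \approx -31.49$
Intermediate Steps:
$q{\left(N,y \right)} = 0$ ($q{\left(N,y \right)} = - \frac{y - y}{8} = \left(- \frac{1}{8}\right) 0 = 0$)
$u{\left(A \right)} = 2 \sqrt{2}$ ($u{\left(A \right)} = \sqrt{3 + 5} = \sqrt{8} = 2 \sqrt{2}$)
$u{\left(q{\left(2,- h{\left(-3,6 \right)} \right)} \right)} \left(18 - -14\right) - 122 = 2 \sqrt{2} \left(18 - -14\right) - 122 = 2 \sqrt{2} \left(18 + 14\right) - 122 = 2 \sqrt{2} \cdot 32 - 122 = 64 \sqrt{2} - 122 = -122 + 64 \sqrt{2}$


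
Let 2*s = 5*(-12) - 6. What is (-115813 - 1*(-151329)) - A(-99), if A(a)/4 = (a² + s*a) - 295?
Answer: -15576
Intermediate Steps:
s = -33 (s = (5*(-12) - 6)/2 = (-60 - 6)/2 = (½)*(-66) = -33)
A(a) = -1180 - 132*a + 4*a² (A(a) = 4*((a² - 33*a) - 295) = 4*(-295 + a² - 33*a) = -1180 - 132*a + 4*a²)
(-115813 - 1*(-151329)) - A(-99) = (-115813 - 1*(-151329)) - (-1180 - 132*(-99) + 4*(-99)²) = (-115813 + 151329) - (-1180 + 13068 + 4*9801) = 35516 - (-1180 + 13068 + 39204) = 35516 - 1*51092 = 35516 - 51092 = -15576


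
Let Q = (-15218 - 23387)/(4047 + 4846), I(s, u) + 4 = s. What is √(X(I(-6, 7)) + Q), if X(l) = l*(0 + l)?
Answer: √7565230635/8893 ≈ 9.7805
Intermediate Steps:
I(s, u) = -4 + s
X(l) = l² (X(l) = l*l = l²)
Q = -38605/8893 ≈ -4.3411
√(X(I(-6, 7)) + Q) = √((-4 - 6)² - 38605/8893) = √((-10)² - 38605/8893) = √(100 - 38605/8893) = √(850695/8893) = √7565230635/8893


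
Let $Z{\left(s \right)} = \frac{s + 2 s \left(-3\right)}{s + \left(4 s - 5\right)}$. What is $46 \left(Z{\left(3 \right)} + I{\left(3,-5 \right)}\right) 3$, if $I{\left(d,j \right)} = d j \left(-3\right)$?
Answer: $6003$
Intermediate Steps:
$I{\left(d,j \right)} = - 3 d j$
$Z{\left(s \right)} = - \frac{5 s}{-5 + 5 s}$ ($Z{\left(s \right)} = \frac{s - 6 s}{s + \left(-5 + 4 s\right)} = \frac{\left(-5\right) s}{-5 + 5 s} = - \frac{5 s}{-5 + 5 s}$)
$46 \left(Z{\left(3 \right)} + I{\left(3,-5 \right)}\right) 3 = 46 \left(\left(-1\right) 3 \frac{1}{-1 + 3} - 9 \left(-5\right)\right) 3 = 46 \left(\left(-1\right) 3 \cdot \frac{1}{2} + 45\right) 3 = 46 \left(- \frac{3}{2} + 45\right) 3 = 46 \cdot \frac{87}{2} \cdot 3 = 46 \cdot \frac{261}{2} = 6003$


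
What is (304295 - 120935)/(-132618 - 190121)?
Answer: -183360/322739 ≈ -0.56814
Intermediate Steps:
(304295 - 120935)/(-132618 - 190121) = 183360/(-322739) = 183360*(-1/322739) = -183360/322739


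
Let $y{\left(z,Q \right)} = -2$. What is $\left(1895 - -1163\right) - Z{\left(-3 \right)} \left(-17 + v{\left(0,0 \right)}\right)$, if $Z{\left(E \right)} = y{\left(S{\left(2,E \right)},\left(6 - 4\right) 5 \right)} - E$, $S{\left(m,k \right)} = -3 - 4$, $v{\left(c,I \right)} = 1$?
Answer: $3074$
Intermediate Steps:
$S{\left(m,k \right)} = -7$ ($S{\left(m,k \right)} = -3 - 4 = -7$)
$Z{\left(E \right)} = -2 - E$
$\left(1895 - -1163\right) - Z{\left(-3 \right)} \left(-17 + v{\left(0,0 \right)}\right) = \left(1895 - -1163\right) - \left(-2 - -3\right) \left(-17 + 1\right) = \left(1895 + 1163\right) - \left(-2 + 3\right) \left(-16\right) = 3058 - 1 \left(-16\right) = 3058 - -16 = 3058 + 16 = 3074$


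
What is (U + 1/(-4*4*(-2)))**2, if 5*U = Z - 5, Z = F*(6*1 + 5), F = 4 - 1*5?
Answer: 257049/25600 ≈ 10.041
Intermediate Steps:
F = -1 (F = 4 - 5 = -1)
Z = -11 (Z = -(6*1 + 5) = -(6 + 5) = -1*11 = -11)
U = -16/5 (U = (-11 - 5)/5 = (1/5)*(-16) = -16/5 ≈ -3.2000)
(U + 1/(-4*4*(-2)))**2 = (-16/5 + 1/(-4*4*(-2)))**2 = (-16/5 + 1/(-16*(-2)))**2 = (-16/5 + 1/32)**2 = (-507/160)**2 = 257049/25600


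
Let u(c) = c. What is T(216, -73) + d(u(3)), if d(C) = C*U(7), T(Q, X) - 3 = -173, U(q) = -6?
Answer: -188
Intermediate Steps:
T(Q, X) = -170 (T(Q, X) = 3 - 173 = -170)
d(C) = -6*C (d(C) = C*(-6) = -6*C)
T(216, -73) + d(u(3)) = -170 - 6*3 = -170 - 18 = -188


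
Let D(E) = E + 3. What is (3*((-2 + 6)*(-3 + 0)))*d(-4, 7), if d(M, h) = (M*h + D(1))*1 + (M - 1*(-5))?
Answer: 828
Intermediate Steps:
D(E) = 3 + E
d(M, h) = 9 + M + M*h (d(M, h) = (M*h + (3 + 1))*1 + (M - 1*(-5)) = (M*h + 4)*1 + (M + 5) = (4 + M*h)*1 + (5 + M) = (4 + M*h) + (5 + M) = 9 + M + M*h)
(3*((-2 + 6)*(-3 + 0)))*d(-4, 7) = (3*((-2 + 6)*(-3 + 0)))*(9 - 4 - 4*7) = (3*(4*(-3)))*(9 - 4 - 28) = (3*(-12))*(-23) = -36*(-23) = 828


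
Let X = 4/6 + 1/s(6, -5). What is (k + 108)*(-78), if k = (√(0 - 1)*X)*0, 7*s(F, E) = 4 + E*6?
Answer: -8424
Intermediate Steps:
s(F, E) = 4/7 + 6*E/7 (s(F, E) = (4 + E*6)/7 = (4 + 6*E)/7 = 4/7 + 6*E/7)
X = 31/78 (X = 4/6 + 1/(4/7 + (6/7)*(-5)) = 4*(⅙) + 1/(4/7 - 30/7) = ⅔ + 1/(-26/7) = ⅔ + 1*(-7/26) = ⅔ - 7/26 = 31/78 ≈ 0.39744)
k = 0 (k = (√(0 - 1)*(31/78))*0 = (√(-1)*(31/78))*0 = (I*(31/78))*0 = (31*I/78)*0 = 0)
(k + 108)*(-78) = (0 + 108)*(-78) = 108*(-78) = -8424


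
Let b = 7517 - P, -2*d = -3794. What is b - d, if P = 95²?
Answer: -3405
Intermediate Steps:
d = 1897 (d = -½*(-3794) = 1897)
P = 9025
b = -1508 (b = 7517 - 1*9025 = 7517 - 9025 = -1508)
b - d = -1508 - 1*1897 = -1508 - 1897 = -3405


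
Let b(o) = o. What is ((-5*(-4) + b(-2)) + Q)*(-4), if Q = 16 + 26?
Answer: -240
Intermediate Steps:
Q = 42
((-5*(-4) + b(-2)) + Q)*(-4) = ((-5*(-4) - 2) + 42)*(-4) = ((20 - 2) + 42)*(-4) = (18 + 42)*(-4) = 60*(-4) = -240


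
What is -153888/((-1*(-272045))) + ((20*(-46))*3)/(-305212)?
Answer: -11554405014/20757849635 ≈ -0.55663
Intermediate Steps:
-153888/((-1*(-272045))) + ((20*(-46))*3)/(-305212) = -153888/272045 - 920*3*(-1/305212) = -153888*1/272045 - 2760*(-1/305212) = -153888/272045 + 690/76303 = -11554405014/20757849635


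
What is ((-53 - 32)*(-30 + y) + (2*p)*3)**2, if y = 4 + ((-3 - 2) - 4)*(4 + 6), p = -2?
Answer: 96983104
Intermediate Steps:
y = -86 (y = 4 + (-5 - 4)*10 = 4 - 9*10 = 4 - 90 = -86)
((-53 - 32)*(-30 + y) + (2*p)*3)**2 = ((-53 - 32)*(-30 - 86) + (2*(-2))*3)**2 = (-85*(-116) - 4*3)**2 = (9860 - 12)**2 = 9848**2 = 96983104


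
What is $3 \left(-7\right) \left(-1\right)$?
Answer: $21$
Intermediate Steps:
$3 \left(-7\right) \left(-1\right) = \left(-21\right) \left(-1\right) = 21$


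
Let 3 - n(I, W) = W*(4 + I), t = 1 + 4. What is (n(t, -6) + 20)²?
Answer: 5929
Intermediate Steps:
t = 5
n(I, W) = 3 - W*(4 + I)
(n(t, -6) + 20)² = ((3 - 4*(-6) - 1*5*(-6)) + 20)² = ((3 + 24 + 30) + 20)² = (57 + 20)² = 77² = 5929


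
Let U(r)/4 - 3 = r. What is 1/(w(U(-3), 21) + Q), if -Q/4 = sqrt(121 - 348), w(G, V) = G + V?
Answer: 21/4073 + 4*I*sqrt(227)/4073 ≈ 0.0051559 + 0.014796*I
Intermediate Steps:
U(r) = 12 + 4*r
Q = -4*I*sqrt(227) (Q = -4*sqrt(121 - 348) = -4*I*sqrt(227) ≈ -60.266*I)
1/(w(U(-3), 21) + Q) = 1/(((12 + 4*(-3)) + 21) - 4*I*sqrt(227)) = 1/(((12 - 12) + 21) - 4*I*sqrt(227)) = 1/((0 + 21) - 4*I*sqrt(227)) = 1/(21 - 4*I*sqrt(227))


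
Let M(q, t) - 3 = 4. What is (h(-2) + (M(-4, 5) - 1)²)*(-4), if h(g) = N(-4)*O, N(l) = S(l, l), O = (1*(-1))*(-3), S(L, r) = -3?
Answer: -108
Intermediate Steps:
M(q, t) = 7 (M(q, t) = 3 + 4 = 7)
O = 3 (O = -1*(-3) = 3)
N(l) = -3
h(g) = -9 (h(g) = -3*3 = -9)
(h(-2) + (M(-4, 5) - 1)²)*(-4) = (-9 + (7 - 1)²)*(-4) = (-9 + 6²)*(-4) = (-9 + 36)*(-4) = 27*(-4) = -108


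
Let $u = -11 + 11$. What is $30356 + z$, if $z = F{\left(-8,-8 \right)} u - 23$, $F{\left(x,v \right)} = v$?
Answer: $30333$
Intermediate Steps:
$u = 0$
$z = -23$ ($z = \left(-8\right) 0 - 23 = 0 - 23 = -23$)
$30356 + z = 30356 - 23 = 30333$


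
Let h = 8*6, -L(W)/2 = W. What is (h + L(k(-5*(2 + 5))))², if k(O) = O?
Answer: 13924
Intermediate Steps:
L(W) = -2*W
h = 48
(h + L(k(-5*(2 + 5))))² = (48 - (-10)*(2 + 5))² = (48 - (-10)*7)² = (48 - 2*(-35))² = (48 + 70)² = 118² = 13924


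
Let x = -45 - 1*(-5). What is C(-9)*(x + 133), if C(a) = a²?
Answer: 7533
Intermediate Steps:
x = -40 (x = -45 + 5 = -40)
C(-9)*(x + 133) = (-9)²*(-40 + 133) = 81*93 = 7533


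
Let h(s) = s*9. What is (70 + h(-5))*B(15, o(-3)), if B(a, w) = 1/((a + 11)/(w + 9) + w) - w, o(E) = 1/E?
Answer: 425/24 ≈ 17.708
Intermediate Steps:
h(s) = 9*s
B(a, w) = 1/(w + (11 + a)/(9 + w)) - w (B(a, w) = 1/((11 + a)/(9 + w) + w) - w = 1/(w + (11 + a)/(9 + w)) - w)
(70 + h(-5))*B(15, o(-3)) = (70 + 9*(-5))*((9 - (1/(-3))**3 - 10/(-3) - 9*(1/(-3))**2 - 1*15/(-3))/(11 + 15 + (1/(-3))**2 + 9/(-3))) = (70 - 45)*((9 - (-1/3)**3 - 10*(-1/3) - 9*(-1/3)**2 - 1*15*(-1/3))/(11 + 15 + (-1/3)**2 + 9*(-1/3))) = 25*((9 - 1*(-1/27) + 10/3 - 9*1/9 + 5)/(11 + 15 + 1/9 - 3)) = 25*((9 + 1/27 + 10/3 - 1 + 5)/(208/9)) = 25*((9/208)*(442/27)) = 25*(17/24) = 425/24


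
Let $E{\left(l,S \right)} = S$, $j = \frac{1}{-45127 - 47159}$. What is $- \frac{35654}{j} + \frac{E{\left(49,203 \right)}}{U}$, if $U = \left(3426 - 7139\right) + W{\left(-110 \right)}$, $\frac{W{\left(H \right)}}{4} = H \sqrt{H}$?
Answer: $\frac{16490542945365071}{5011767} + \frac{12760 i \sqrt{110}}{5011767} \approx 3.2904 \cdot 10^{9} + 0.026703 i$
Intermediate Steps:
$j = - \frac{1}{92286}$ ($j = \frac{1}{-92286} = - \frac{1}{92286} \approx -1.0836 \cdot 10^{-5}$)
$W{\left(H \right)} = 4 H^{\frac{3}{2}}$ ($W{\left(H \right)} = 4 H \sqrt{H} = 4 H^{\frac{3}{2}}$)
$U = -3713 - 440 i \sqrt{110}$ ($U = \left(3426 - 7139\right) + 4 \left(-110\right)^{\frac{3}{2}} = -3713 + 4 \left(- 110 i \sqrt{110}\right) = -3713 - 440 i \sqrt{110} \approx -3713.0 - 4614.8 i$)
$- \frac{35654}{j} + \frac{E{\left(49,203 \right)}}{U} = - \frac{35654}{- \frac{1}{92286}} + \frac{203}{-3713 - 440 i \sqrt{110}} = \left(-35654\right) \left(-92286\right) + \frac{203}{-3713 - 440 i \sqrt{110}} = 3290365044 + \frac{203}{-3713 - 440 i \sqrt{110}}$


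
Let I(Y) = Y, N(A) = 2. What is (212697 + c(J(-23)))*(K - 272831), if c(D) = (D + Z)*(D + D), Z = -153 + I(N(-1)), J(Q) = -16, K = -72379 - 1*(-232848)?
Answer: -24499522842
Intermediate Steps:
K = 160469 (K = -72379 + 232848 = 160469)
Z = -151 (Z = -153 + 2 = -151)
c(D) = 2*D*(-151 + D) (c(D) = (D - 151)*(D + D) = (-151 + D)*(2*D) = 2*D*(-151 + D))
(212697 + c(J(-23)))*(K - 272831) = (212697 + 2*(-16)*(-151 - 16))*(160469 - 272831) = (212697 + 2*(-16)*(-167))*(-112362) = (212697 + 5344)*(-112362) = 218041*(-112362) = -24499522842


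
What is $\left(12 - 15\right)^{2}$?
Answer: $9$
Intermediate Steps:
$\left(12 - 15\right)^{2} = \left(-3\right)^{2} = 9$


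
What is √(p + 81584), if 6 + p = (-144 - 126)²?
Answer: √154478 ≈ 393.04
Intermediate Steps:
p = 72894 (p = -6 + (-144 - 126)² = -6 + (-270)² = -6 + 72900 = 72894)
√(p + 81584) = √(72894 + 81584) = √154478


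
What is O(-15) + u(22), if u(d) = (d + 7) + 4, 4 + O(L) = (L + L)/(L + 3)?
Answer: 63/2 ≈ 31.500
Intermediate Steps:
O(L) = -4 + 2*L/(3 + L) (O(L) = -4 + (L + L)/(L + 3) = -4 + (2*L)/(3 + L) = -4 + 2*L/(3 + L))
u(d) = 11 + d (u(d) = (7 + d) + 4 = 11 + d)
O(-15) + u(22) = 2*(-6 - 1*(-15))/(3 - 15) + (11 + 22) = 2*(-6 + 15)/(-12) + 33 = 2*(-1/12)*9 + 33 = -3/2 + 33 = 63/2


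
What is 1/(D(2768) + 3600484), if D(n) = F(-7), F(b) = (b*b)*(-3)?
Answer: 1/3600337 ≈ 2.7775e-7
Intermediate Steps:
F(b) = -3*b² (F(b) = b²*(-3) = -3*b²)
D(n) = -147 (D(n) = -3*(-7)² = -3*49 = -147)
1/(D(2768) + 3600484) = 1/(-147 + 3600484) = 1/3600337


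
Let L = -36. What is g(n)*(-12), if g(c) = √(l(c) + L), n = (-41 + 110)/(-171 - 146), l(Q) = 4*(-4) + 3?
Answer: -84*I ≈ -84.0*I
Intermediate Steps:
l(Q) = -13 (l(Q) = -16 + 3 = -13)
n = -69/317 (n = 69/(-317) = 69*(-1/317) = -69/317 ≈ -0.21767)
g(c) = 7*I (g(c) = √(-13 - 36) = √(-49) = 7*I)
g(n)*(-12) = (7*I)*(-12) = -84*I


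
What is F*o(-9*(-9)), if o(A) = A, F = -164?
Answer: -13284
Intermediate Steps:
F*o(-9*(-9)) = -(-1476)*(-9) = -164*81 = -13284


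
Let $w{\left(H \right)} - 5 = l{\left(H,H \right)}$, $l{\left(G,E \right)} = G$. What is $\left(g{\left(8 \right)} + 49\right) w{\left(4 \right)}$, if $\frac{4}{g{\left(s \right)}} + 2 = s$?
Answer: $447$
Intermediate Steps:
$g{\left(s \right)} = \frac{4}{-2 + s}$
$w{\left(H \right)} = 5 + H$
$\left(g{\left(8 \right)} + 49\right) w{\left(4 \right)} = \left(\frac{4}{-2 + 8} + 49\right) \left(5 + 4\right) = \left(\frac{4}{6} + 49\right) 9 = \left(4 \cdot \frac{1}{6} + 49\right) 9 = \left(\frac{2}{3} + 49\right) 9 = \frac{149}{3} \cdot 9 = 447$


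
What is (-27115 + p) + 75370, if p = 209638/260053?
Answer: 12549067153/260053 ≈ 48256.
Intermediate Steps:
p = 209638/260053 (p = 209638*(1/260053) = 209638/260053 ≈ 0.80614)
(-27115 + p) + 75370 = (-27115 + 209638/260053) + 75370 = -7051127457/260053 + 75370 = 12549067153/260053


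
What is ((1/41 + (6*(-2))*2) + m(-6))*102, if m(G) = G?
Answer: -125358/41 ≈ -3057.5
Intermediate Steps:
((1/41 + (6*(-2))*2) + m(-6))*102 = ((1/41 + (6*(-2))*2) - 6)*102 = ((1/41 - 12*2) - 6)*102 = ((1/41 - 24) - 6)*102 = (-983/41 - 6)*102 = -1229/41*102 = -125358/41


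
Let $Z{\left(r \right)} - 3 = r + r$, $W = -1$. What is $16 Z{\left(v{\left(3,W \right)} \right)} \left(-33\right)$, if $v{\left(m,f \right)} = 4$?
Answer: $-5808$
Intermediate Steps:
$Z{\left(r \right)} = 3 + 2 r$ ($Z{\left(r \right)} = 3 + \left(r + r\right) = 3 + 2 r$)
$16 Z{\left(v{\left(3,W \right)} \right)} \left(-33\right) = 16 \left(3 + 2 \cdot 4\right) \left(-33\right) = 16 \left(3 + 8\right) \left(-33\right) = 16 \cdot 11 \left(-33\right) = 176 \left(-33\right) = -5808$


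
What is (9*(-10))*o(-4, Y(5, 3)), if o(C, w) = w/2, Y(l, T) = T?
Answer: -135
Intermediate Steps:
o(C, w) = w/2 (o(C, w) = w*(½) = w/2)
(9*(-10))*o(-4, Y(5, 3)) = (9*(-10))*((½)*3) = -90*3/2 = -135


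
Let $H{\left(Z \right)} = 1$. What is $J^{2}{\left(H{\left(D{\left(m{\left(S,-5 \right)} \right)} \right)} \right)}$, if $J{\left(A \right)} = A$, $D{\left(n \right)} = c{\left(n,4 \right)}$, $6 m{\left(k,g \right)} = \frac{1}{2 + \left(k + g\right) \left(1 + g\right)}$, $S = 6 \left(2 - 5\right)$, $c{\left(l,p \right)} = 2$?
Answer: $1$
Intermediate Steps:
$S = -18$ ($S = 6 \left(-3\right) = -18$)
$m{\left(k,g \right)} = \frac{1}{6 \left(2 + \left(1 + g\right) \left(g + k\right)\right)}$ ($m{\left(k,g \right)} = \frac{1}{6 \left(2 + \left(k + g\right) \left(1 + g\right)\right)} = \frac{1}{6 \left(2 + \left(g + k\right) \left(1 + g\right)\right)} = \frac{1}{6 \left(2 + \left(1 + g\right) \left(g + k\right)\right)}$)
$D{\left(n \right)} = 2$
$J^{2}{\left(H{\left(D{\left(m{\left(S,-5 \right)} \right)} \right)} \right)} = 1^{2} = 1$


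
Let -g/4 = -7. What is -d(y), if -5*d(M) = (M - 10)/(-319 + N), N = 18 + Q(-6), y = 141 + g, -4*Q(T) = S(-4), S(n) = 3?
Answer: -636/6035 ≈ -0.10539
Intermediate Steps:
g = 28 (g = -4*(-7) = 28)
Q(T) = -¾ (Q(T) = -¼*3 = -¾)
y = 169 (y = 141 + 28 = 169)
N = 69/4 (N = 18 - ¾ = 69/4 ≈ 17.250)
d(M) = -8/1207 + 4*M/6035 (d(M) = -(M - 10)/(5*(-319 + 69/4)) = -(-10 + M)/(5*(-1207/4)) = -(-10 + M)*(-4)/(5*1207) = -(40/1207 - 4*M/1207)/5 = -8/1207 + 4*M/6035)
-d(y) = -(-8/1207 + (4/6035)*169) = -(-8/1207 + 676/6035) = -1*636/6035 = -636/6035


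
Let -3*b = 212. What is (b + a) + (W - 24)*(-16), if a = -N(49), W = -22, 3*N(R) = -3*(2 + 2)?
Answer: 2008/3 ≈ 669.33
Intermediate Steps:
N(R) = -4 (N(R) = (-3*(2 + 2))/3 = (-3*4)/3 = (⅓)*(-12) = -4)
b = -212/3 (b = -⅓*212 = -212/3 ≈ -70.667)
a = 4 (a = -1*(-4) = 4)
(b + a) + (W - 24)*(-16) = (-212/3 + 4) + (-22 - 24)*(-16) = -200/3 - 46*(-16) = -200/3 + 736 = 2008/3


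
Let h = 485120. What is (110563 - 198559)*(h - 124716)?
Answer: -31714110384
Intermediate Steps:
(110563 - 198559)*(h - 124716) = (110563 - 198559)*(485120 - 124716) = -87996*360404 = -31714110384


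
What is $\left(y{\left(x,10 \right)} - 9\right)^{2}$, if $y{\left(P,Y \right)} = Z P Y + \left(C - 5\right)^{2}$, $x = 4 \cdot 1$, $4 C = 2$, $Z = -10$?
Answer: $\frac{2418025}{16} \approx 1.5113 \cdot 10^{5}$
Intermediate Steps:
$C = \frac{1}{2}$ ($C = \frac{1}{4} \cdot 2 = \frac{1}{2} \approx 0.5$)
$x = 4$
$y{\left(P,Y \right)} = \frac{81}{4} - 10 P Y$ ($y{\left(P,Y \right)} = - 10 P Y + \left(\frac{1}{2} - 5\right)^{2} = - 10 P Y + \left(- \frac{9}{2}\right)^{2} = - 10 P Y + \frac{81}{4} = \frac{81}{4} - 10 P Y$)
$\left(y{\left(x,10 \right)} - 9\right)^{2} = \left(\left(\frac{81}{4} - 40 \cdot 10\right) - 9\right)^{2} = \left(\left(\frac{81}{4} - 400\right) - 9\right)^{2} = \left(- \frac{1519}{4} - 9\right)^{2} = \left(- \frac{1555}{4}\right)^{2} = \frac{2418025}{16}$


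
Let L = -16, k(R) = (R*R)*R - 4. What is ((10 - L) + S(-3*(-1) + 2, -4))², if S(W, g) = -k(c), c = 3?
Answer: 9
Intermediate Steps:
k(R) = -4 + R³ (k(R) = R²*R - 4 = R³ - 4 = -4 + R³)
S(W, g) = -23 (S(W, g) = -(-4 + 3³) = -(-4 + 27) = -1*23 = -23)
((10 - L) + S(-3*(-1) + 2, -4))² = ((10 - 1*(-16)) - 23)² = ((10 + 16) - 23)² = (26 - 23)² = 3² = 9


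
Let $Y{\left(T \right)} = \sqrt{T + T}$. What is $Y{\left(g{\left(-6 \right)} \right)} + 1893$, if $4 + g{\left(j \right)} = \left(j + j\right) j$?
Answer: $1893 + 2 \sqrt{34} \approx 1904.7$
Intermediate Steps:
$g{\left(j \right)} = -4 + 2 j^{2}$ ($g{\left(j \right)} = -4 + \left(j + j\right) j = -4 + 2 j j = -4 + 2 j^{2}$)
$Y{\left(T \right)} = \sqrt{2} \sqrt{T}$ ($Y{\left(T \right)} = \sqrt{2 T} = \sqrt{2} \sqrt{T}$)
$Y{\left(g{\left(-6 \right)} \right)} + 1893 = \sqrt{2} \sqrt{-4 + 2 \left(-6\right)^{2}} + 1893 = \sqrt{2} \sqrt{-4 + 2 \cdot 36} + 1893 = \sqrt{2} \sqrt{-4 + 72} + 1893 = \sqrt{2} \sqrt{68} + 1893 = \sqrt{2} \cdot 2 \sqrt{17} + 1893 = 2 \sqrt{34} + 1893 = 1893 + 2 \sqrt{34}$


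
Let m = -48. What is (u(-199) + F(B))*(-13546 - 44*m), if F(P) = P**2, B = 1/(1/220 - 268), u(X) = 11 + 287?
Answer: -11844444300914692/3476163681 ≈ -3.4073e+6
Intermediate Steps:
u(X) = 298
B = -220/58959 (B = 1/(1/220 - 268) = 1/(-58959/220) = -220/58959 ≈ -0.0037314)
(u(-199) + F(B))*(-13546 - 44*m) = (298 + (-220/58959)**2)*(-13546 - 44*(-48)) = (298 + 48400/3476163681)*(-13546 + 2112) = (1035896825338/3476163681)*(-11434) = -11844444300914692/3476163681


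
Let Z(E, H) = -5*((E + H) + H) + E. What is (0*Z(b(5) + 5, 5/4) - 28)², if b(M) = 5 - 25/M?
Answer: 784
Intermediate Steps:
b(M) = 5 - 25/M
Z(E, H) = -10*H - 4*E (Z(E, H) = -5*(E + 2*H) + E = (-10*H - 5*E) + E = -10*H - 4*E)
(0*Z(b(5) + 5, 5/4) - 28)² = (0*(-50/4 - 4*((5 - 25/5) + 5)) - 28)² = (0*(-50/4 - 4*((5 - 25*⅕) + 5)) - 28)² = (0*(-10*5/4 - 4*((5 - 5) + 5)) - 28)² = (0*(-25/2 - 4*(0 + 5)) - 28)² = (0*(-25/2 - 4*5) - 28)² = (0*(-25/2 - 20) - 28)² = (0*(-65/2) - 28)² = (0 - 28)² = (-28)² = 784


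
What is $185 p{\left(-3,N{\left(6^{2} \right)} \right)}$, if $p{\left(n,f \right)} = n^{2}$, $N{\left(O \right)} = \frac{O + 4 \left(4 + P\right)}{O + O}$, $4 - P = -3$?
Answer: $1665$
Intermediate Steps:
$P = 7$ ($P = 4 - -3 = 4 + 3 = 7$)
$N{\left(O \right)} = \frac{44 + O}{2 O}$ ($N{\left(O \right)} = \frac{O + 4 \left(4 + 7\right)}{O + O} = \frac{O + 4 \cdot 11}{2 O} = \left(O + 44\right) \frac{1}{2 O} = \left(44 + O\right) \frac{1}{2 O} = \frac{44 + O}{2 O}$)
$185 p{\left(-3,N{\left(6^{2} \right)} \right)} = 185 \left(-3\right)^{2} = 185 \cdot 9 = 1665$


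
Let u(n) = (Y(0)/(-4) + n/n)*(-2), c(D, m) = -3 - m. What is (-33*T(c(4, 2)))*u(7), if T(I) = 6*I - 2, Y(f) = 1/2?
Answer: -1848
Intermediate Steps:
Y(f) = ½ (Y(f) = 1*(½) = ½)
T(I) = -2 + 6*I
u(n) = -7/4 (u(n) = ((½)/(-4) + n/n)*(-2) = ((½)*(-¼) + 1)*(-2) = (-⅛ + 1)*(-2) = (7/8)*(-2) = -7/4)
(-33*T(c(4, 2)))*u(7) = -33*(-2 + 6*(-3 - 1*2))*(-7/4) = -33*(-2 + 6*(-3 - 2))*(-7/4) = -33*(-2 + 6*(-5))*(-7/4) = -33*(-2 - 30)*(-7/4) = -33*(-32)*(-7/4) = 1056*(-7/4) = -1848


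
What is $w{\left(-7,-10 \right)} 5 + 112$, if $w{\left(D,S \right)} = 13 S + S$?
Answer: $-588$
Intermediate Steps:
$w{\left(D,S \right)} = 14 S$
$w{\left(-7,-10 \right)} 5 + 112 = 14 \left(-10\right) 5 + 112 = \left(-140\right) 5 + 112 = -700 + 112 = -588$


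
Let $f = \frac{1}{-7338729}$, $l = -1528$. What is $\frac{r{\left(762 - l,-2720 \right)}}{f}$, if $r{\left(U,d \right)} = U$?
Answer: $-16805689410$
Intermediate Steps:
$f = - \frac{1}{7338729} \approx -1.3626 \cdot 10^{-7}$
$\frac{r{\left(762 - l,-2720 \right)}}{f} = \frac{762 - -1528}{- \frac{1}{7338729}} = \left(762 + 1528\right) \left(-7338729\right) = 2290 \left(-7338729\right) = -16805689410$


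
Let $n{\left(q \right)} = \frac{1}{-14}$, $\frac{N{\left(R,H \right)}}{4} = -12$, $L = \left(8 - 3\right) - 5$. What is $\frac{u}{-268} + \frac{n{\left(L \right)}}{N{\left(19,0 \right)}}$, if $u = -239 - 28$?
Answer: $\frac{44923}{45024} \approx 0.99776$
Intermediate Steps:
$u = -267$ ($u = -239 - 28 = -267$)
$L = 0$ ($L = 5 - 5 = 0$)
$N{\left(R,H \right)} = -48$ ($N{\left(R,H \right)} = 4 \left(-12\right) = -48$)
$n{\left(q \right)} = - \frac{1}{14}$
$\frac{u}{-268} + \frac{n{\left(L \right)}}{N{\left(19,0 \right)}} = - \frac{267}{-268} - \frac{1}{14 \left(-48\right)} = \left(-267\right) \left(- \frac{1}{268}\right) - - \frac{1}{672} = \frac{267}{268} + \frac{1}{672} = \frac{44923}{45024}$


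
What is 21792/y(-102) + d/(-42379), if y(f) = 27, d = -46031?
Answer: 308255335/381411 ≈ 808.20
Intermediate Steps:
21792/y(-102) + d/(-42379) = 21792/27 - 46031/(-42379) = 21792*(1/27) - 46031*(-1/42379) = 7264/9 + 46031/42379 = 308255335/381411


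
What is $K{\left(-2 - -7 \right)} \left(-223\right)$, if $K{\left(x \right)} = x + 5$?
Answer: $-2230$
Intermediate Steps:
$K{\left(x \right)} = 5 + x$
$K{\left(-2 - -7 \right)} \left(-223\right) = \left(5 - -5\right) \left(-223\right) = \left(5 + \left(-2 + 7\right)\right) \left(-223\right) = \left(5 + 5\right) \left(-223\right) = 10 \left(-223\right) = -2230$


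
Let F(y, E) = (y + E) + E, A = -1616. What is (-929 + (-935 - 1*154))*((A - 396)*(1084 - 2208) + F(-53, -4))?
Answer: -4563559686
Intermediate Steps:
F(y, E) = y + 2*E (F(y, E) = (E + y) + E = y + 2*E)
(-929 + (-935 - 1*154))*((A - 396)*(1084 - 2208) + F(-53, -4)) = (-929 + (-935 - 1*154))*((-1616 - 396)*(1084 - 2208) + (-53 + 2*(-4))) = (-929 + (-935 - 154))*(-2012*(-1124) + (-53 - 8)) = (-929 - 1089)*(2261488 - 61) = -2018*2261427 = -4563559686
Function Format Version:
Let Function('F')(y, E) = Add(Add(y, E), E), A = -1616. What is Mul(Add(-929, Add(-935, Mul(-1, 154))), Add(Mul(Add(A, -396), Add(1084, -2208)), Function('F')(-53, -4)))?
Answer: -4563559686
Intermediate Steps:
Function('F')(y, E) = Add(y, Mul(2, E)) (Function('F')(y, E) = Add(Add(E, y), E) = Add(y, Mul(2, E)))
Mul(Add(-929, Add(-935, Mul(-1, 154))), Add(Mul(Add(A, -396), Add(1084, -2208)), Function('F')(-53, -4))) = Mul(Add(-929, Add(-935, Mul(-1, 154))), Add(Mul(Add(-1616, -396), Add(1084, -2208)), Add(-53, Mul(2, -4)))) = Mul(Add(-929, Add(-935, -154)), Add(Mul(-2012, -1124), Add(-53, -8))) = Mul(Add(-929, -1089), Add(2261488, -61)) = Mul(-2018, 2261427) = -4563559686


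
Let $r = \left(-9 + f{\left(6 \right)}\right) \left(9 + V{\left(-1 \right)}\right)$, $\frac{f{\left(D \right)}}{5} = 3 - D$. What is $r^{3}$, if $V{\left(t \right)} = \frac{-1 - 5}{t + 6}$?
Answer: $- \frac{820025856}{125} \approx -6.5602 \cdot 10^{6}$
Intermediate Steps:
$V{\left(t \right)} = - \frac{6}{6 + t}$
$f{\left(D \right)} = 15 - 5 D$ ($f{\left(D \right)} = 5 \left(3 - D\right) = 15 - 5 D$)
$r = - \frac{936}{5}$ ($r = \left(-9 + \left(15 - 30\right)\right) \left(9 - \frac{6}{6 - 1}\right) = \left(-9 + \left(15 - 30\right)\right) \left(9 - \frac{6}{5}\right) = \left(-9 - 15\right) \left(9 - \frac{6}{5}\right) = - 24 \left(9 - \frac{6}{5}\right) = \left(-24\right) \frac{39}{5} = - \frac{936}{5} \approx -187.2$)
$r^{3} = \left(- \frac{936}{5}\right)^{3} = - \frac{820025856}{125}$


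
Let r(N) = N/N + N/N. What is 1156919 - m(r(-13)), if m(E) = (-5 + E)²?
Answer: 1156910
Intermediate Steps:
r(N) = 2 (r(N) = 1 + 1 = 2)
1156919 - m(r(-13)) = 1156919 - (-5 + 2)² = 1156919 - 1*(-3)² = 1156919 - 1*9 = 1156919 - 9 = 1156910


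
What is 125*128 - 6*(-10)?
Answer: 16060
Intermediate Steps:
125*128 - 6*(-10) = 16000 + 60 = 16060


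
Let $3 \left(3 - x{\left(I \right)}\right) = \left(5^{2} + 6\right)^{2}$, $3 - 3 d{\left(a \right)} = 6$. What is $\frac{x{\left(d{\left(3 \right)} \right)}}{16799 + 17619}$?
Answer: $- \frac{476}{51627} \approx -0.00922$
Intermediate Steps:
$d{\left(a \right)} = -1$ ($d{\left(a \right)} = 1 - 2 = -1$)
$x{\left(I \right)} = - \frac{952}{3}$ ($x{\left(I \right)} = 3 - \frac{\left(5^{2} + 6\right)^{2}}{3} = 3 - \frac{\left(25 + 6\right)^{2}}{3} = 3 - \frac{31^{2}}{3} = 3 - \frac{961}{3} = - \frac{952}{3}$)
$\frac{x{\left(d{\left(3 \right)} \right)}}{16799 + 17619} = - \frac{952}{3 \left(16799 + 17619\right)} = - \frac{952}{3 \cdot 34418} = \left(- \frac{952}{3}\right) \frac{1}{34418} = - \frac{476}{51627}$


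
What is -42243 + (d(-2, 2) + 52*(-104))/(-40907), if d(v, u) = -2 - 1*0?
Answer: -1728028991/40907 ≈ -42243.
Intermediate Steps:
d(v, u) = -2 (d(v, u) = -2 + 0 = -2)
-42243 + (d(-2, 2) + 52*(-104))/(-40907) = -42243 + (-2 + 52*(-104))/(-40907) = -42243 + (-2 - 5408)*(-1/40907) = -42243 - 5410*(-1/40907) = -42243 + 5410/40907 = -1728028991/40907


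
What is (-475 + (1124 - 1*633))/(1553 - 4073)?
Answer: -2/315 ≈ -0.0063492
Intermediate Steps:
(-475 + (1124 - 1*633))/(1553 - 4073) = (-475 + (1124 - 633))/(-2520) = (-475 + 491)*(-1/2520) = 16*(-1/2520) = -2/315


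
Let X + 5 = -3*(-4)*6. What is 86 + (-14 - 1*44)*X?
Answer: -3800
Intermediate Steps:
X = 67 (X = -5 - 3*(-4)*6 = -5 + 12*6 = -5 + 72 = 67)
86 + (-14 - 1*44)*X = 86 + (-14 - 1*44)*67 = 86 + (-14 - 44)*67 = 86 - 58*67 = 86 - 3886 = -3800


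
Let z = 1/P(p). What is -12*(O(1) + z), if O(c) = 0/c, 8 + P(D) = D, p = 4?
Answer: 3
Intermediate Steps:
P(D) = -8 + D
O(c) = 0
z = -¼ (z = 1/(-8 + 4) = 1/(-4) = -¼ ≈ -0.25000)
-12*(O(1) + z) = -12*(0 - ¼) = -12*(-¼) = 3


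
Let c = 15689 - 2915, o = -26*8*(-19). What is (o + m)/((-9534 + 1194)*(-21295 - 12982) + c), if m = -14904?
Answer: -5476/142941477 ≈ -3.8309e-5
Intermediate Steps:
o = 3952 (o = -208*(-19) = 3952)
c = 12774
(o + m)/((-9534 + 1194)*(-21295 - 12982) + c) = (3952 - 14904)/((-9534 + 1194)*(-21295 - 12982) + 12774) = -10952/(-8340*(-34277) + 12774) = -10952/(285870180 + 12774) = -10952/285882954 = -10952*1/285882954 = -5476/142941477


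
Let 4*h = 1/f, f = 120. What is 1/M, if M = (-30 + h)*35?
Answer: -96/100793 ≈ -0.00095245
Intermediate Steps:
h = 1/480 (h = (¼)/120 = (¼)*(1/120) = 1/480 ≈ 0.0020833)
M = -100793/96 (M = (-30 + 1/480)*35 = -14399/480*35 = -100793/96 ≈ -1049.9)
1/M = 1/(-100793/96) = -96/100793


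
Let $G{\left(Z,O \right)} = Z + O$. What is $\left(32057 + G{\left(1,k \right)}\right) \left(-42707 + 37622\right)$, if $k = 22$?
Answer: $-163126800$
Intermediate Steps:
$G{\left(Z,O \right)} = O + Z$
$\left(32057 + G{\left(1,k \right)}\right) \left(-42707 + 37622\right) = \left(32057 + \left(22 + 1\right)\right) \left(-42707 + 37622\right) = \left(32057 + 23\right) \left(-5085\right) = 32080 \left(-5085\right) = -163126800$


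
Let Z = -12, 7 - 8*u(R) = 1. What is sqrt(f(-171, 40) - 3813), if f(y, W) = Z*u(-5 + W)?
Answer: 7*I*sqrt(78) ≈ 61.822*I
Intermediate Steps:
u(R) = 3/4 (u(R) = 7/8 - 1/8*1 = 7/8 - 1/8 = 3/4)
f(y, W) = -9 (f(y, W) = -12*3/4 = -9)
sqrt(f(-171, 40) - 3813) = sqrt(-9 - 3813) = sqrt(-3822) = 7*I*sqrt(78)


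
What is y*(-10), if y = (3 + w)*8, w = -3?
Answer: 0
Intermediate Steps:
y = 0 (y = (3 - 3)*8 = 0*8 = 0)
y*(-10) = 0*(-10) = 0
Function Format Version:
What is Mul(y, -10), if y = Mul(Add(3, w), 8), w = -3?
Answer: 0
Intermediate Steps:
y = 0 (y = Mul(Add(3, -3), 8) = Mul(0, 8) = 0)
Mul(y, -10) = Mul(0, -10) = 0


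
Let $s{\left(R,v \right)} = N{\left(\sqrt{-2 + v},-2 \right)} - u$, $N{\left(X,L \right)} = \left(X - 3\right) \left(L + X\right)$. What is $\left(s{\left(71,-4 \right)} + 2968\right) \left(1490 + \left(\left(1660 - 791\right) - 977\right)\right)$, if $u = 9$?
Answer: $4089338 - 6910 i \sqrt{6} \approx 4.0893 \cdot 10^{6} - 16926.0 i$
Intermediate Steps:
$N{\left(X,L \right)} = \left(-3 + X\right) \left(L + X\right)$
$s{\left(R,v \right)} = -5 + v - 5 \sqrt{-2 + v}$ ($s{\left(R,v \right)} = \left(\left(\sqrt{-2 + v}\right)^{2} - -6 - 3 \sqrt{-2 + v} - 2 \sqrt{-2 + v}\right) - 9 = \left(\left(-2 + v\right) + 6 - 3 \sqrt{-2 + v} - 2 \sqrt{-2 + v}\right) - 9 = \left(4 + v - 5 \sqrt{-2 + v}\right) - 9 = -5 + v - 5 \sqrt{-2 + v}$)
$\left(s{\left(71,-4 \right)} + 2968\right) \left(1490 + \left(\left(1660 - 791\right) - 977\right)\right) = \left(\left(-5 - 4 - 5 \sqrt{-2 - 4}\right) + 2968\right) \left(1490 + \left(\left(1660 - 791\right) - 977\right)\right) = \left(\left(-5 - 4 - 5 \sqrt{-6}\right) + 2968\right) \left(1490 + \left(869 - 977\right)\right) = \left(\left(-5 - 4 - 5 i \sqrt{6}\right) + 2968\right) \left(1490 - 108\right) = \left(\left(-5 - 4 - 5 i \sqrt{6}\right) + 2968\right) 1382 = \left(\left(-9 - 5 i \sqrt{6}\right) + 2968\right) 1382 = \left(2959 - 5 i \sqrt{6}\right) 1382 = 4089338 - 6910 i \sqrt{6}$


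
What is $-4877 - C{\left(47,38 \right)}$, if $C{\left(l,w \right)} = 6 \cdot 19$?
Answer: $-4991$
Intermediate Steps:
$C{\left(l,w \right)} = 114$
$-4877 - C{\left(47,38 \right)} = -4877 - 114 = -4991$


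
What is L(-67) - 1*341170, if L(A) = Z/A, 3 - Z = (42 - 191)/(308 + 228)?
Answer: -12252098797/35912 ≈ -3.4117e+5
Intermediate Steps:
Z = 1757/536 (Z = 3 - (42 - 191)/(308 + 228) = 3 - (-149)/536 = 3 - 1*(-149/536) = 3 + 149/536 = 1757/536 ≈ 3.2780)
L(A) = 1757/(536*A)
L(-67) - 1*341170 = (1757/536)/(-67) - 1*341170 = (1757/536)*(-1/67) - 341170 = -1757/35912 - 341170 = -12252098797/35912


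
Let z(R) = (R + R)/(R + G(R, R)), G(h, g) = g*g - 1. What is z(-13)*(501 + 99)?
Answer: -3120/31 ≈ -100.65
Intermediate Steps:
G(h, g) = -1 + g² (G(h, g) = g² - 1 = -1 + g²)
z(R) = 2*R/(-1 + R + R²) (z(R) = (R + R)/(R + (-1 + R²)) = (2*R)/(-1 + R + R²) = 2*R/(-1 + R + R²))
z(-13)*(501 + 99) = (2*(-13)/(-1 - 13 + (-13)²))*(501 + 99) = (2*(-13)/(-1 - 13 + 169))*600 = (2*(-13)/155)*600 = (2*(-13)*(1/155))*600 = -26/155*600 = -3120/31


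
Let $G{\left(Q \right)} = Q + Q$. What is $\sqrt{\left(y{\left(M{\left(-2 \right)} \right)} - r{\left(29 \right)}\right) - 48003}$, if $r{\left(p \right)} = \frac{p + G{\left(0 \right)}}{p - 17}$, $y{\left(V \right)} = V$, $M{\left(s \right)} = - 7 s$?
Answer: $\frac{7 i \sqrt{35259}}{6} \approx 219.07 i$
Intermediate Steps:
$G{\left(Q \right)} = 2 Q$
$r{\left(p \right)} = \frac{p}{-17 + p}$ ($r{\left(p \right)} = \frac{p + 2 \cdot 0}{p - 17} = \frac{p + 0}{-17 + p} = \frac{p}{-17 + p}$)
$\sqrt{\left(y{\left(M{\left(-2 \right)} \right)} - r{\left(29 \right)}\right) - 48003} = \sqrt{\left(\left(-7\right) \left(-2\right) - \frac{29}{-17 + 29}\right) - 48003} = \sqrt{\left(14 - \frac{29}{12}\right) - 48003} = \sqrt{\frac{139}{12} - 48003} = \sqrt{- \frac{575897}{12}} = \frac{7 i \sqrt{35259}}{6}$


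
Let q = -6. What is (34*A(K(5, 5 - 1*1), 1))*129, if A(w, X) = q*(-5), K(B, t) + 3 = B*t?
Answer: 131580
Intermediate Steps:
K(B, t) = -3 + B*t
A(w, X) = 30 (A(w, X) = -6*(-5) = 30)
(34*A(K(5, 5 - 1*1), 1))*129 = (34*30)*129 = 1020*129 = 131580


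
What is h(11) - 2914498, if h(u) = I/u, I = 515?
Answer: -32058963/11 ≈ -2.9145e+6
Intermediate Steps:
h(u) = 515/u
h(11) - 2914498 = 515/11 - 2914498 = -32058963/11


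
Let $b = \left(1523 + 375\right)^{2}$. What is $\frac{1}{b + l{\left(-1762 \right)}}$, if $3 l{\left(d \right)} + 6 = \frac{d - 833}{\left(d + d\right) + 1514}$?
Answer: $\frac{402}{1448165777} \approx 2.7759 \cdot 10^{-7}$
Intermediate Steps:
$l{\left(d \right)} = -2 + \frac{-833 + d}{3 \left(1514 + 2 d\right)}$ ($l{\left(d \right)} = -2 + \frac{\left(d - 833\right) \frac{1}{\left(d + d\right) + 1514}}{3} = -2 + \frac{\left(-833 + d\right) \frac{1}{2 d + 1514}}{3} = -2 + \frac{\left(-833 + d\right) \frac{1}{1514 + 2 d}}{3} = -2 + \frac{\frac{1}{1514 + 2 d} \left(-833 + d\right)}{3} = -2 + \frac{-833 + d}{3 \left(1514 + 2 d\right)}$)
$b = 3602404$ ($b = 1898^{2} = 3602404$)
$\frac{1}{b + l{\left(-1762 \right)}} = \frac{1}{3602404 + \frac{-9917 - -19382}{6 \left(757 - 1762\right)}} = \frac{1}{3602404 + \frac{-9917 + 19382}{6 \left(-1005\right)}} = \frac{1}{3602404 + \frac{1}{6} \left(- \frac{1}{1005}\right) 9465} = \frac{1}{3602404 - \frac{631}{402}} = \frac{1}{\frac{1448165777}{402}} = \frac{402}{1448165777}$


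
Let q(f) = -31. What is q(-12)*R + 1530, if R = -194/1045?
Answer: 1604864/1045 ≈ 1535.8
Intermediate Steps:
R = -194/1045 (R = -194*1/1045 = -194/1045 ≈ -0.18565)
q(-12)*R + 1530 = -31*(-194/1045) + 1530 = 6014/1045 + 1530 = 1604864/1045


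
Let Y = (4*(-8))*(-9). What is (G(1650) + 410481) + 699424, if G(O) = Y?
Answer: 1110193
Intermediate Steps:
Y = 288 (Y = -32*(-9) = 288)
G(O) = 288
(G(1650) + 410481) + 699424 = (288 + 410481) + 699424 = 410769 + 699424 = 1110193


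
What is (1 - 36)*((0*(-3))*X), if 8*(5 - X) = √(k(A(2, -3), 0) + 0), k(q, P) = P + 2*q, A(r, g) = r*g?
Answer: 0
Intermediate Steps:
A(r, g) = g*r
X = 5 - I*√3/4 (X = 5 - √((0 + 2*(-3*2)) + 0)/8 = 5 - √((0 + 2*(-6)) + 0)/8 = 5 - √((0 - 12) + 0)/8 = 5 - √(-12 + 0)/8 = 5 - I*√3/4 ≈ 5.0 - 0.43301*I)
(1 - 36)*((0*(-3))*X) = (1 - 36)*((0*(-3))*(5 - I*√3/4)) = -0*(5 - I*√3/4) = -35*0 = 0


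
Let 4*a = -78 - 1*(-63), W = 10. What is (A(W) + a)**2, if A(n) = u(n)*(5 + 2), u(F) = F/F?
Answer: 169/16 ≈ 10.563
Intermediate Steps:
u(F) = 1
a = -15/4 (a = (-78 - 1*(-63))/4 = (-78 + 63)/4 = (1/4)*(-15) = -15/4 ≈ -3.7500)
A(n) = 7 (A(n) = 1*(5 + 2) = 1*7 = 7)
(A(W) + a)**2 = (7 - 15/4)**2 = (13/4)**2 = 169/16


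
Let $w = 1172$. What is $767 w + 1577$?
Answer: $900501$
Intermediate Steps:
$767 w + 1577 = 767 \cdot 1172 + 1577 = 898924 + 1577 = 900501$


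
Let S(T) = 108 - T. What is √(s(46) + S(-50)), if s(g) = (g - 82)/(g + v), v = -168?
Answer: 2*√147254/61 ≈ 12.582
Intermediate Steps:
s(g) = (-82 + g)/(-168 + g) (s(g) = (g - 82)/(g - 168) = (-82 + g)/(-168 + g))
√(s(46) + S(-50)) = √((-82 + 46)/(-168 + 46) + (108 - 1*(-50))) = √(-36/(-122) + (108 + 50)) = √(-1/122*(-36) + 158) = √(18/61 + 158) = √(9656/61) = 2*√147254/61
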